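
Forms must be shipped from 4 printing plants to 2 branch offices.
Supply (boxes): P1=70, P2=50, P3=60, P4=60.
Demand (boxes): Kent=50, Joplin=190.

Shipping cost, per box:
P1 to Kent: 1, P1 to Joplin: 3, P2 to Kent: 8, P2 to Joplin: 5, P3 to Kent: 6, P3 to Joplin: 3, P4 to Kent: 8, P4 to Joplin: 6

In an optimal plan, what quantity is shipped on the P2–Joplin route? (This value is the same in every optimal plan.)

50

The minimum-cost plan:
  P1->Kent: 50 × 1 = 50
  P1->Joplin: 20 × 3 = 60
  P2->Joplin: 50 × 5 = 250
  P3->Joplin: 60 × 3 = 180
  P4->Joplin: 60 × 6 = 360
Total cost = 900.
So P2→Joplin carries 50 boxes.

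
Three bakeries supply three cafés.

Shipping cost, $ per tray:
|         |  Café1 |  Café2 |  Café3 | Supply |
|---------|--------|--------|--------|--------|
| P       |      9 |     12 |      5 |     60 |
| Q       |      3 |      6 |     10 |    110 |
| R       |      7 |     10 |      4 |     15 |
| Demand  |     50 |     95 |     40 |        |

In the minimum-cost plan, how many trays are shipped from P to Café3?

40

Solving gives:
  P->Café2: 20 trays
  P->Café3: 40 trays
  Q->Café1: 35 trays
  Q->Café2: 75 trays
  R->Café1: 15 trays
Total cost = $1100.
So P→Café3 carries 40 trays.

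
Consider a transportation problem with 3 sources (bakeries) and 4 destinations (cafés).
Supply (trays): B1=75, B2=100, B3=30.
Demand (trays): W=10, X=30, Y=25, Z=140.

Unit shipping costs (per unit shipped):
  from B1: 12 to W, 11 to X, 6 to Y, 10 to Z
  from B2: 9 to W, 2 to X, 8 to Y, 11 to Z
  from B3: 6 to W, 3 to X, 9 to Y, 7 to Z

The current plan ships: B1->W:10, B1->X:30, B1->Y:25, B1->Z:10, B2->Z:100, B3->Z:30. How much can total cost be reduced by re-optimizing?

340

Current plan cost = 10·12 + 30·11 + 25·6 + 10·10 + 100·11 + 30·7 = 2010.
Optimal plan:
  B1 to Y: 25 × 6 = 150
  B1 to Z: 50 × 10 = 500
  B2 to W: 10 × 9 = 90
  B2 to X: 30 × 2 = 60
  B2 to Z: 60 × 11 = 660
  B3 to Z: 30 × 7 = 210
Optimal cost = 1670.
Saving = 2010 − 1670 = 340.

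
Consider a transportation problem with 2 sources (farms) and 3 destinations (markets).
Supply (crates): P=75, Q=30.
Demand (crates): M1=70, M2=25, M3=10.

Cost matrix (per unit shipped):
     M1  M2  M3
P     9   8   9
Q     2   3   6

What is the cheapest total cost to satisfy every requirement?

710

Optimal allocation:
  P→M1: 40 × 9 = 360
  P→M2: 25 × 8 = 200
  P→M3: 10 × 9 = 90
  Q→M1: 30 × 2 = 60
Total = 360 + 200 + 90 + 60 = 710.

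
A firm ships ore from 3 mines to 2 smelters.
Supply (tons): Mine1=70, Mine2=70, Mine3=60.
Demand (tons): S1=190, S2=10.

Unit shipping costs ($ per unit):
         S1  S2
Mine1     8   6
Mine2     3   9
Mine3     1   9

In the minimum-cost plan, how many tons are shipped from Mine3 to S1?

60

Optimal shipments:
  Mine1 to S1: 60 × $8 = $480
  Mine1 to S2: 10 × $6 = $60
  Mine2 to S1: 70 × $3 = $210
  Mine3 to S1: 60 × $1 = $60
Total cost = $810.
So Mine3→S1 carries 60 tons.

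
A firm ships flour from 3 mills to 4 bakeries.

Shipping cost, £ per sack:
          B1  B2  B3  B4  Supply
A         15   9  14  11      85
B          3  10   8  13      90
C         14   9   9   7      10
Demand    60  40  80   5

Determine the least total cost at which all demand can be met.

1485

One minimum-cost allocation:
  A to B2: 40 × £9 = £360
  A to B3: 40 × £14 = £560
  A to B4: 5 × £11 = £55
  B to B1: 60 × £3 = £180
  B to B3: 30 × £8 = £240
  C to B3: 10 × £9 = £90
Total = 360 + 560 + 55 + 180 + 240 + 90 = £1485.
(Supply check: A ships 85; B ships 90; C ships 10.)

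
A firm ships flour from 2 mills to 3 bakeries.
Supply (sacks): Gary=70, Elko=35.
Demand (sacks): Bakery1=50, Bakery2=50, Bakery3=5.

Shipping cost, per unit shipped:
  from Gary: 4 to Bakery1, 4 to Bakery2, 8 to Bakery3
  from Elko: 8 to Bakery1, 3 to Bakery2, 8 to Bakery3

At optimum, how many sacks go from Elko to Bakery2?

Optimal shipments:
  Gary→Bakery1: 50 × 4 = 200
  Gary→Bakery2: 15 × 4 = 60
  Gary→Bakery3: 5 × 8 = 40
  Elko→Bakery2: 35 × 3 = 105
Total cost = 405.
So Elko→Bakery2 carries 35 sacks.

35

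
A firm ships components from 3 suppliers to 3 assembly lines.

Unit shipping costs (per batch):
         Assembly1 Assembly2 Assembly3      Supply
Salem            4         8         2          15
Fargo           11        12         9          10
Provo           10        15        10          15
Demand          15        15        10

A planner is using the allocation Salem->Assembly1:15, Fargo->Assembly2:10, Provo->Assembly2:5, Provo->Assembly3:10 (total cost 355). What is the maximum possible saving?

25

Current plan cost = 15·4 + 10·12 + 5·15 + 10·10 = 355.
Optimal plan:
  Salem→Assembly2: 5 batches
  Salem→Assembly3: 10 batches
  Fargo→Assembly2: 10 batches
  Provo→Assembly1: 15 batches
Optimal cost = 330.
Saving = 355 − 330 = 25.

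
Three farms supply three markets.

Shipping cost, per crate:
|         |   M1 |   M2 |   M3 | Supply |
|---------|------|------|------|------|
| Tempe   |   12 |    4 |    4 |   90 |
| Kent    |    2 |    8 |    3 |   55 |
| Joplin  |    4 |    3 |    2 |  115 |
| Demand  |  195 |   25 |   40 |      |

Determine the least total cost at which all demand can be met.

1130

An optimal shipping plan:
  Tempe to M1: 25 × 12 = 300
  Tempe to M2: 25 × 4 = 100
  Tempe to M3: 40 × 4 = 160
  Kent to M1: 55 × 2 = 110
  Joplin to M1: 115 × 4 = 460
Total = 300 + 100 + 160 + 110 + 460 = 1130.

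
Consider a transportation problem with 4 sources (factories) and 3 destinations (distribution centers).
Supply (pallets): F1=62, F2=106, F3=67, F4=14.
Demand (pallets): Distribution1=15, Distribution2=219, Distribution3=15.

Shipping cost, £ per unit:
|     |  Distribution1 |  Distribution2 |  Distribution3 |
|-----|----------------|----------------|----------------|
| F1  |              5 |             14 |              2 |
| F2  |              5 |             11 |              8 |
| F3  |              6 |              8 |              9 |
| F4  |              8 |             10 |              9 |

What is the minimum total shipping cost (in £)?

An optimal shipping plan:
  F1->Distribution1: 15 × £5 = £75
  F1->Distribution2: 32 × £14 = £448
  F1->Distribution3: 15 × £2 = £30
  F2->Distribution2: 106 × £11 = £1166
  F3->Distribution2: 67 × £8 = £536
  F4->Distribution2: 14 × £10 = £140
Total = 75 + 448 + 30 + 1166 + 536 + 140 = £2395.
(Supply check: F1 ships 62; F2 ships 106; F3 ships 67; F4 ships 14.)

2395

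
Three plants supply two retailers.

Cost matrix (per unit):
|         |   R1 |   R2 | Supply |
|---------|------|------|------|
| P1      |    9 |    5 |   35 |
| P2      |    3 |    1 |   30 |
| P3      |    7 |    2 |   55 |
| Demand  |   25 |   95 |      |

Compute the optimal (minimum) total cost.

An optimal shipping plan:
  P1–R2: 35 × 5 = 175
  P2–R1: 25 × 3 = 75
  P2–R2: 5 × 1 = 5
  P3–R2: 55 × 2 = 110
Total = 175 + 75 + 5 + 110 = 365.
(Supply check: P1 ships 35; P2 ships 30; P3 ships 55.)

365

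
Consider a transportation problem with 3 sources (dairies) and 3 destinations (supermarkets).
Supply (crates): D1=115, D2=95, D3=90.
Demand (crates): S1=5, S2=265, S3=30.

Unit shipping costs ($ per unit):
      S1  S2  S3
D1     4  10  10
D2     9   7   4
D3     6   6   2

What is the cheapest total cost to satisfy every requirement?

An optimal shipping plan:
  D1->S1: 5 crates
  D1->S2: 110 crates
  D2->S2: 95 crates
  D3->S2: 60 crates
  D3->S3: 30 crates
Total cost = $2205.
(Supply check: D1 ships 115; D2 ships 95; D3 ships 90.)

2205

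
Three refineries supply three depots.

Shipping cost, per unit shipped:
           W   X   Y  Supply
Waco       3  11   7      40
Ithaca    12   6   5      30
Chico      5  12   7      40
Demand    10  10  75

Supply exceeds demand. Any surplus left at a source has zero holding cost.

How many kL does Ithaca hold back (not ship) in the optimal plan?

Minimum-cost shipments:
  Waco→W: 10 × 3 = 30
  Waco→Y: 15 × 7 = 105
  Ithaca→X: 10 × 6 = 60
  Ithaca→Y: 20 × 5 = 100
  Chico→Y: 40 × 7 = 280
Total cost = 575.
Ithaca ships 30 of its 30, leaving 0.

0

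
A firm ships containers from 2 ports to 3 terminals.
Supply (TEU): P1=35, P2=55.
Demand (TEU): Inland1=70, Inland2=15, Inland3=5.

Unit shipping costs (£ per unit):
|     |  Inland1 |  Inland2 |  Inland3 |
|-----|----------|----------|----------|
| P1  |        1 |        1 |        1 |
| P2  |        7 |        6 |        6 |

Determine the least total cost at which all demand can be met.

400

Optimal allocation:
  P1–Inland1: 35 × £1 = £35
  P2–Inland1: 35 × £7 = £245
  P2–Inland2: 15 × £6 = £90
  P2–Inland3: 5 × £6 = £30
Total = 35 + 245 + 90 + 30 = £400.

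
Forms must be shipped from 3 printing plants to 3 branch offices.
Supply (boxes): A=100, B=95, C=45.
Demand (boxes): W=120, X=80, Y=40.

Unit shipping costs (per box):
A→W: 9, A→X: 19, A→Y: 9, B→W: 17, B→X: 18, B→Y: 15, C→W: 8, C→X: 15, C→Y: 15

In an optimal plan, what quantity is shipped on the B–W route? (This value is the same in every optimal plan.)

0

The minimum-cost plan:
  A->W: 75 × 9 = 675
  A->Y: 25 × 9 = 225
  B->X: 80 × 18 = 1440
  B->Y: 15 × 15 = 225
  C->W: 45 × 8 = 360
Total cost = 2925.
The route B→W is not used.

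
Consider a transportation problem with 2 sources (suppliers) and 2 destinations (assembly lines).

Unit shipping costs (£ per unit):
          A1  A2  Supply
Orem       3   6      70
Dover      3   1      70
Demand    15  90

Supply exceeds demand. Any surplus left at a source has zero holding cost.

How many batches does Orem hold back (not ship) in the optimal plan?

35

Minimum-cost shipments:
  Orem→A1: 15 batches
  Orem→A2: 20 batches
  Dover→A2: 70 batches
Total cost = £235.
Orem ships 35 of its 70, leaving 35.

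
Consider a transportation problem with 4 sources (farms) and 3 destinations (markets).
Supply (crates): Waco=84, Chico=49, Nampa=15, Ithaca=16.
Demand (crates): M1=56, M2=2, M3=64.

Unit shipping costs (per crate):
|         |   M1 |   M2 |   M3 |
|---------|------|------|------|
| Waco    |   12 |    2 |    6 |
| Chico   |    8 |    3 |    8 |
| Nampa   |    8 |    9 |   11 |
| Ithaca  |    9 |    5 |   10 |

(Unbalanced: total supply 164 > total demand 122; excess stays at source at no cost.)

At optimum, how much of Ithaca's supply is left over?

Minimum-cost shipments:
  Waco->M2: 2 × 2 = 4
  Waco->M3: 64 × 6 = 384
  Chico->M1: 41 × 8 = 328
  Nampa->M1: 15 × 8 = 120
Total cost = 836.
Ithaca ships 0 of its 16, leaving 16.

16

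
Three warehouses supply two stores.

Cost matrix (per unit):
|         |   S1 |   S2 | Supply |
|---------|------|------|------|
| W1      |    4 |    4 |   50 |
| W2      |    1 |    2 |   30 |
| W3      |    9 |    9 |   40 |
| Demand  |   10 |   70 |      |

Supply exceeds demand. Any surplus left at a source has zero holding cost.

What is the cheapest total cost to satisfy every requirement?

Optimal allocation:
  W1–S2: 50 × 4 = 200
  W2–S1: 10 × 1 = 10
  W2–S2: 20 × 2 = 40
Total = 200 + 10 + 40 = 250.
(Supply check: W1 ships 50; W2 ships 30; W3 ships 0.)

250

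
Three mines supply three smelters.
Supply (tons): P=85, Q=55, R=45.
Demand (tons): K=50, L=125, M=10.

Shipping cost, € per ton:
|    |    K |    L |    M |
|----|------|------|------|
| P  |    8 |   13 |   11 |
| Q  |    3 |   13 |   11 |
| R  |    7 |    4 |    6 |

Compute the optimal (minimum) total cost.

1480

One minimum-cost allocation:
  P to L: 80 × €13 = €1040
  P to M: 5 × €11 = €55
  Q to K: 50 × €3 = €150
  Q to M: 5 × €11 = €55
  R to L: 45 × €4 = €180
Total = 1040 + 55 + 150 + 55 + 180 = €1480.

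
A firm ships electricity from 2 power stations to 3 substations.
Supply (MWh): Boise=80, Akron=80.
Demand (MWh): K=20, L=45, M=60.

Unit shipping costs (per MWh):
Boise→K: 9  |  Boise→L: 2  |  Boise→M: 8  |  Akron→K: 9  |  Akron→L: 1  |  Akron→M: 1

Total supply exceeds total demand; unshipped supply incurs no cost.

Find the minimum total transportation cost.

310

A cheapest plan:
  Boise→K: 20 × 9 = 180
  Boise→L: 25 × 2 = 50
  Akron→L: 20 × 1 = 20
  Akron→M: 60 × 1 = 60
Total = 180 + 50 + 20 + 60 = 310.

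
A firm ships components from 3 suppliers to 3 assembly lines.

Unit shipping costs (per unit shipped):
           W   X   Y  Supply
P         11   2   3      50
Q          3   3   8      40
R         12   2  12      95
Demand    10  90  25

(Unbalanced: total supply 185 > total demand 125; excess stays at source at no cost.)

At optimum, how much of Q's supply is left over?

30

Minimum-cost shipments:
  P–X: 25 × 2 = 50
  P–Y: 25 × 3 = 75
  Q–W: 10 × 3 = 30
  R–X: 65 × 2 = 130
Total cost = 285.
Q ships 10 of its 40, leaving 30.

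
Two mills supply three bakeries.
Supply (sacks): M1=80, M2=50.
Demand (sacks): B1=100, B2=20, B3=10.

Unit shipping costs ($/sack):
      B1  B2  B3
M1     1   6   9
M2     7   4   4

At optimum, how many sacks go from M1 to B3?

The minimum-cost plan:
  M1→B1: 80 × $1 = $80
  M2→B1: 20 × $7 = $140
  M2→B2: 20 × $4 = $80
  M2→B3: 10 × $4 = $40
Total cost = $340.
The route M1→B3 is not used.

0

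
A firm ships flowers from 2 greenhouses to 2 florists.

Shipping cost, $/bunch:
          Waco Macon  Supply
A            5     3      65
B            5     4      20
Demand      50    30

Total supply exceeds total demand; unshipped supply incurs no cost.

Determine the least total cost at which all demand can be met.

340

One minimum-cost allocation:
  A–Waco: 30 × $5 = $150
  A–Macon: 30 × $3 = $90
  B–Waco: 20 × $5 = $100
Total = 150 + 90 + 100 = $340.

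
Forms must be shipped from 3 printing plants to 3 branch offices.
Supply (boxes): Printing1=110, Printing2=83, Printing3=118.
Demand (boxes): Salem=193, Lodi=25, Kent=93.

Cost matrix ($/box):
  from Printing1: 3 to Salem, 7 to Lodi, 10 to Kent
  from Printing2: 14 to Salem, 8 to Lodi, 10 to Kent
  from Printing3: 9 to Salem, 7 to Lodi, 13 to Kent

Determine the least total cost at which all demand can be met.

Optimal allocation:
  Printing1->Salem: 110 × $3 = $330
  Printing2->Kent: 83 × $10 = $830
  Printing3->Salem: 83 × $9 = $747
  Printing3->Lodi: 25 × $7 = $175
  Printing3->Kent: 10 × $13 = $130
Total = 330 + 830 + 747 + 175 + 130 = $2212.

2212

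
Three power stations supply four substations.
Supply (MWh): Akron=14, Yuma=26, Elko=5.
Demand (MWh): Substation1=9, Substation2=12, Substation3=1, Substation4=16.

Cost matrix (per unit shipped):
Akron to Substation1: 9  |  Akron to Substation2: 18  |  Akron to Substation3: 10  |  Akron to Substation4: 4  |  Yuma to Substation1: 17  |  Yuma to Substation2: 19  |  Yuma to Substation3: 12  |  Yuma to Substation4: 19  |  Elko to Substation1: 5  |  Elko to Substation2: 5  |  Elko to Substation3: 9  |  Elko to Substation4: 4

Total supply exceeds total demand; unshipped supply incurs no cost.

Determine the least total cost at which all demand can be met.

One minimum-cost allocation:
  Akron->Substation4: 14 × 4 = 56
  Yuma->Substation1: 9 × 17 = 153
  Yuma->Substation2: 9 × 19 = 171
  Yuma->Substation3: 1 × 12 = 12
  Elko->Substation2: 3 × 5 = 15
  Elko->Substation4: 2 × 4 = 8
Total = 56 + 153 + 171 + 12 + 15 + 8 = 415.

415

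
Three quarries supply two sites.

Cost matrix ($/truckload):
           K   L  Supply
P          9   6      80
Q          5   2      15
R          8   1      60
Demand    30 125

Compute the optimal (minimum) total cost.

An optimal shipping plan:
  P to K: 30 × $9 = $270
  P to L: 50 × $6 = $300
  Q to L: 15 × $2 = $30
  R to L: 60 × $1 = $60
Total = 270 + 300 + 30 + 60 = $660.

660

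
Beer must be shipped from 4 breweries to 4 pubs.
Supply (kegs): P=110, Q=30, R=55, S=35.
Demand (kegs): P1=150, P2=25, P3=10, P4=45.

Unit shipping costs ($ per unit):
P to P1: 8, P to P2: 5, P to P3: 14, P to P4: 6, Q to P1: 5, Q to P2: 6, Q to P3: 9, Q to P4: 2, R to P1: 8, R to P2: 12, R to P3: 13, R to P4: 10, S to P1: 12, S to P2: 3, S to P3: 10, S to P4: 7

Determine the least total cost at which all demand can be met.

One minimum-cost allocation:
  P–P1: 95 kegs
  P–P4: 15 kegs
  Q–P4: 30 kegs
  R–P1: 55 kegs
  S–P2: 25 kegs
  S–P3: 10 kegs
Total cost = $1525.

1525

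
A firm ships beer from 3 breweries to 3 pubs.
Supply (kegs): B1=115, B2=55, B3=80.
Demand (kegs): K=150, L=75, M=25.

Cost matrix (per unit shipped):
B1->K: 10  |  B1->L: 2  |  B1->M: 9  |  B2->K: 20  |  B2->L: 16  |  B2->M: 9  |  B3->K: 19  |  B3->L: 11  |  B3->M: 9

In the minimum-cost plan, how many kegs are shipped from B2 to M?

The minimum-cost plan:
  B1->K: 40 × 10 = 400
  B1->L: 75 × 2 = 150
  B2->K: 30 × 20 = 600
  B2->M: 25 × 9 = 225
  B3->K: 80 × 19 = 1520
Total cost = 2895.
So B2→M carries 25 kegs.

25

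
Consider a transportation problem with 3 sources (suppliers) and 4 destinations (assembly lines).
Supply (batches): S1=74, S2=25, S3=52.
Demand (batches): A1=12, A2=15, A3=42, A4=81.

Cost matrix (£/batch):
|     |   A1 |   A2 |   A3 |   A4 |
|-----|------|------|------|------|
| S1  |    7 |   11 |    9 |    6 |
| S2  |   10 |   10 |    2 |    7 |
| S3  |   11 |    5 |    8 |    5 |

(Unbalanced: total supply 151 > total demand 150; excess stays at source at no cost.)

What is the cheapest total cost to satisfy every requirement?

811

An optimal shipping plan:
  S1–A1: 12 × £7 = £84
  S1–A3: 17 × £9 = £153
  S1–A4: 44 × £6 = £264
  S2–A3: 25 × £2 = £50
  S3–A2: 15 × £5 = £75
  S3–A4: 37 × £5 = £185
Total = 84 + 153 + 264 + 50 + 75 + 185 = £811.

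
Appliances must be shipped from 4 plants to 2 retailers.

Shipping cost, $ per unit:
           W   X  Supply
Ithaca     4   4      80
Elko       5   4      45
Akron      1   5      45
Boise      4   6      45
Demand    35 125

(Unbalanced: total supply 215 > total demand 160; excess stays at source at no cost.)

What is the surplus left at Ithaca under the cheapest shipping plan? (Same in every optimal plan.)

0

An optimal plan:
  Ithaca to X: 80 units
  Elko to X: 45 units
  Akron to W: 35 units
Total cost = $535.
Ithaca ships 80 of its 80, leaving 0.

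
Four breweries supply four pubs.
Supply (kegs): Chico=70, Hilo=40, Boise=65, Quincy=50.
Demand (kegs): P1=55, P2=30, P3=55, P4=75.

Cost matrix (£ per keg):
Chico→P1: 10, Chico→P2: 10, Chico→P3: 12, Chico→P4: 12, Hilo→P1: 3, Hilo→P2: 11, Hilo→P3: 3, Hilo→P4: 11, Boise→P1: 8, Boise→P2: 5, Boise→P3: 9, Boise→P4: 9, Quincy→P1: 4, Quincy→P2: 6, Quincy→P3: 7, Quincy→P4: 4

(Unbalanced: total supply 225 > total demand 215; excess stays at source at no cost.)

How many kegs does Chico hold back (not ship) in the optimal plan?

Minimum-cost shipments:
  Chico→P1: 55 × £10 = £550
  Chico→P4: 5 × £12 = £60
  Hilo→P3: 40 × £3 = £120
  Boise→P2: 30 × £5 = £150
  Boise→P3: 15 × £9 = £135
  Boise→P4: 20 × £9 = £180
  Quincy→P4: 50 × £4 = £200
Total cost = £1395.
Chico ships 60 of its 70, leaving 10.

10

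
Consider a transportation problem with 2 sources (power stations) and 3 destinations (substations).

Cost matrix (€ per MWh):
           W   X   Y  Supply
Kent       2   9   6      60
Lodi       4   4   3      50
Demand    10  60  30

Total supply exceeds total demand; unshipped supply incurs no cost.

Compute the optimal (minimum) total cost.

A cheapest plan:
  Kent->W: 10 × €2 = €20
  Kent->X: 10 × €9 = €90
  Kent->Y: 30 × €6 = €180
  Lodi->X: 50 × €4 = €200
Total = 20 + 90 + 180 + 200 = €490.

490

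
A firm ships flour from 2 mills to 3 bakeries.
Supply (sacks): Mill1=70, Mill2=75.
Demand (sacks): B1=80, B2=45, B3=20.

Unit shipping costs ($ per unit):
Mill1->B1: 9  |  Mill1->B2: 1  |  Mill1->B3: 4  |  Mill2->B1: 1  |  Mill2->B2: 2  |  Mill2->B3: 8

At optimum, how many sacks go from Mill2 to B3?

0

Optimal shipments:
  Mill1→B1: 5 × $9 = $45
  Mill1→B2: 45 × $1 = $45
  Mill1→B3: 20 × $4 = $80
  Mill2→B1: 75 × $1 = $75
Total cost = $245.
The route Mill2→B3 is not used.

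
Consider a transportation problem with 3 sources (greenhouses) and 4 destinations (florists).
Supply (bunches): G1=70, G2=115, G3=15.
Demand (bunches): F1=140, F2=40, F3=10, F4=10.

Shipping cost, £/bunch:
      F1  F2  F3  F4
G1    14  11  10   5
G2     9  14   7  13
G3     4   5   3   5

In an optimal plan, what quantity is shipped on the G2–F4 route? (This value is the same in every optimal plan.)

0

Solving gives:
  G1–F1: 10 × £14 = £140
  G1–F2: 40 × £11 = £440
  G1–F3: 10 × £10 = £100
  G1–F4: 10 × £5 = £50
  G2–F1: 115 × £9 = £1035
  G3–F1: 15 × £4 = £60
Total cost = £1825.
The route G2→F4 is not used.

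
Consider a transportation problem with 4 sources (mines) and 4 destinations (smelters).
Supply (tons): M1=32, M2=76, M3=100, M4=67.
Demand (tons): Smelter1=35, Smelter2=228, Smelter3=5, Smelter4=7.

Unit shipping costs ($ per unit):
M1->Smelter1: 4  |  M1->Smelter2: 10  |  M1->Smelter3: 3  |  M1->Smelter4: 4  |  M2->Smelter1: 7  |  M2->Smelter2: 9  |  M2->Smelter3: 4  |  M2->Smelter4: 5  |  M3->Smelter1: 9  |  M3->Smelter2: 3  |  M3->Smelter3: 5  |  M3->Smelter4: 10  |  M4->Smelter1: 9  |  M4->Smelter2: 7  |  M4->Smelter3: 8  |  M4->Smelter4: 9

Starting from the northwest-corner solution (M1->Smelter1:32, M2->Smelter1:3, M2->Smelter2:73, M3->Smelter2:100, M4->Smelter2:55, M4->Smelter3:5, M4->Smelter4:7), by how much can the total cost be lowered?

72

Current plan cost = 32·4 + 3·7 + 73·9 + 100·3 + 55·7 + 5·8 + 7·9 = $1594.
Optimal plan:
  M1->Smelter1: 32 tons
  M2->Smelter1: 3 tons
  M2->Smelter2: 61 tons
  M2->Smelter3: 5 tons
  M2->Smelter4: 7 tons
  M3->Smelter2: 100 tons
  M4->Smelter2: 67 tons
Optimal cost = $1522.
Saving = 1594 − 1522 = $72.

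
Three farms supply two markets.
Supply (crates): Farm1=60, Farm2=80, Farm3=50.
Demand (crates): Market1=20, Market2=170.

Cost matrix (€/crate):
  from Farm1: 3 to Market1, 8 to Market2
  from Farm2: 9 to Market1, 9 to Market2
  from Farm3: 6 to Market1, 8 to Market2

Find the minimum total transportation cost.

An optimal shipping plan:
  Farm1 to Market1: 20 × €3 = €60
  Farm1 to Market2: 40 × €8 = €320
  Farm2 to Market2: 80 × €9 = €720
  Farm3 to Market2: 50 × €8 = €400
Total = 60 + 320 + 720 + 400 = €1500.

1500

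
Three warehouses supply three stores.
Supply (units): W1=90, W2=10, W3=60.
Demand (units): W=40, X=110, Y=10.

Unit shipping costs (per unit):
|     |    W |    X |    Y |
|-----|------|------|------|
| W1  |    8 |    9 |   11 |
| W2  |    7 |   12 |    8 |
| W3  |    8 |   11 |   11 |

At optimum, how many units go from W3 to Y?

Solving gives:
  W1→X: 90 × 9 = 810
  W2→Y: 10 × 8 = 80
  W3→W: 40 × 8 = 320
  W3→X: 20 × 11 = 220
Total cost = 1430.
The route W3→Y is not used.

0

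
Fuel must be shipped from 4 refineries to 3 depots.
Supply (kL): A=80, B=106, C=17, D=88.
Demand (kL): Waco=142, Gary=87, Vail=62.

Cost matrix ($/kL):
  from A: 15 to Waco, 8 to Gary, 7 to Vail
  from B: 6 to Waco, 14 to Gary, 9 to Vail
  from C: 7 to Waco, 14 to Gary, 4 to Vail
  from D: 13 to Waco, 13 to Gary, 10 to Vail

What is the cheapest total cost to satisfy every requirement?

A cheapest plan:
  A–Gary: 80 × $8 = $640
  B–Waco: 106 × $6 = $636
  C–Waco: 17 × $7 = $119
  D–Waco: 19 × $13 = $247
  D–Gary: 7 × $13 = $91
  D–Vail: 62 × $10 = $620
Total = 640 + 636 + 119 + 247 + 91 + 620 = $2353.
(Supply check: A ships 80; B ships 106; C ships 17; D ships 88.)

2353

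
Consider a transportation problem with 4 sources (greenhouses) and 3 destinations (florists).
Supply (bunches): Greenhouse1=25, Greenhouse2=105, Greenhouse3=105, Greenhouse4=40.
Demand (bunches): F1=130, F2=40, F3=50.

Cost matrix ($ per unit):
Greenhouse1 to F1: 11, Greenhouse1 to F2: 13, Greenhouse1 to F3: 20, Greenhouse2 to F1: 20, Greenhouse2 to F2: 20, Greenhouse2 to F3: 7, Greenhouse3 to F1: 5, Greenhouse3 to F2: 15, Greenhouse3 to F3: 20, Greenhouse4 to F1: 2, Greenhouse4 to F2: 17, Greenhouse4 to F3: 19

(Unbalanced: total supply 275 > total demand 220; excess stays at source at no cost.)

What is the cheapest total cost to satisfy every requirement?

1430

A cheapest plan:
  Greenhouse1–F2: 25 × $13 = $325
  Greenhouse2–F3: 50 × $7 = $350
  Greenhouse3–F1: 90 × $5 = $450
  Greenhouse3–F2: 15 × $15 = $225
  Greenhouse4–F1: 40 × $2 = $80
Total = 325 + 350 + 450 + 225 + 80 = $1430.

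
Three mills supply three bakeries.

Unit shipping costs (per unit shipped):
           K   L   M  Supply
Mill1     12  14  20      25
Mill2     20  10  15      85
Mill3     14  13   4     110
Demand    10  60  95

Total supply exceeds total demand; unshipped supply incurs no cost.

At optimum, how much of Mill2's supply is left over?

25

An optimal plan:
  Mill1->K: 10 × 12 = 120
  Mill2->L: 60 × 10 = 600
  Mill3->M: 95 × 4 = 380
Total cost = 1100.
Mill2 ships 60 of its 85, leaving 25.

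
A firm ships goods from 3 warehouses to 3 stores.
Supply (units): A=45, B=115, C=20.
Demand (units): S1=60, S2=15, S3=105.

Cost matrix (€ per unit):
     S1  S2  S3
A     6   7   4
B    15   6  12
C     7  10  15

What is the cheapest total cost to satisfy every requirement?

A cheapest plan:
  A to S1: 40 × €6 = €240
  A to S3: 5 × €4 = €20
  B to S2: 15 × €6 = €90
  B to S3: 100 × €12 = €1200
  C to S1: 20 × €7 = €140
Total = 240 + 20 + 90 + 1200 + 140 = €1690.

1690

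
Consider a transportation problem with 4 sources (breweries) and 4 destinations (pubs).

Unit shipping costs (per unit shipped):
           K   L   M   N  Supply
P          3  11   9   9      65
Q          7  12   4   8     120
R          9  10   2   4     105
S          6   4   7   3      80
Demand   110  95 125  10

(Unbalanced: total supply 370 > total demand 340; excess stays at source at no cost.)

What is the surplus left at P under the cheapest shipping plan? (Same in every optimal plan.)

An optimal plan:
  P→K: 65 × 3 = 195
  Q→K: 45 × 7 = 315
  Q→L: 15 × 12 = 180
  Q→M: 30 × 4 = 120
  R→M: 95 × 2 = 190
  R→N: 10 × 4 = 40
  S→L: 80 × 4 = 320
Total cost = 1360.
P ships 65 of its 65, leaving 0.

0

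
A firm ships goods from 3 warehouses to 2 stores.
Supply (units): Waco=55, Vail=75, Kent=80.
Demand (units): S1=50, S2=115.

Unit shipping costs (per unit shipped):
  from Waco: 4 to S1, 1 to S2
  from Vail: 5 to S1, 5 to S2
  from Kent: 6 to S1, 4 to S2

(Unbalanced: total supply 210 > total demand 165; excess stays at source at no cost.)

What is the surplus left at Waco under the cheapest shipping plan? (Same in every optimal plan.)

Minimum-cost shipments:
  Waco–S2: 55 × 1 = 55
  Vail–S1: 50 × 5 = 250
  Kent–S2: 60 × 4 = 240
Total cost = 545.
Waco ships 55 of its 55, leaving 0.

0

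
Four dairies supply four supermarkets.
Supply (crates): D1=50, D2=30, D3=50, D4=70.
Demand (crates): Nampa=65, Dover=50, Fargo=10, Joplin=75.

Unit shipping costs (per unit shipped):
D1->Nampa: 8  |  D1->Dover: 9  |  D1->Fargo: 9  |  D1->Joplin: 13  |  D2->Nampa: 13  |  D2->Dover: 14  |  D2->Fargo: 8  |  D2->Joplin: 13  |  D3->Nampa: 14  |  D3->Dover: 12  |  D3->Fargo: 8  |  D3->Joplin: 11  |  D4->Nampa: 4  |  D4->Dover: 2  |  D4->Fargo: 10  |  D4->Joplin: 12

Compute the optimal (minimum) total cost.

1495

One minimum-cost allocation:
  D1→Nampa: 45 × 8 = 360
  D1→Joplin: 5 × 13 = 65
  D2→Fargo: 10 × 8 = 80
  D2→Joplin: 20 × 13 = 260
  D3→Joplin: 50 × 11 = 550
  D4→Nampa: 20 × 4 = 80
  D4→Dover: 50 × 2 = 100
Total = 360 + 65 + 80 + 260 + 550 + 80 + 100 = 1495.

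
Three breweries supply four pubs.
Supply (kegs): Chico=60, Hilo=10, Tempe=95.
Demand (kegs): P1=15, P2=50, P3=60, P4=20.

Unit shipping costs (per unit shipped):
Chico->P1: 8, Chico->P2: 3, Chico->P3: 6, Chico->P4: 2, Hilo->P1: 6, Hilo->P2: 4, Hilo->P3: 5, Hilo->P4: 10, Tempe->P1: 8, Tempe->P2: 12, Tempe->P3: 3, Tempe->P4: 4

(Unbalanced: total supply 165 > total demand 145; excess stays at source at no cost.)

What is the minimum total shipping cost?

490

An optimal shipping plan:
  Chico–P2: 50 × 3 = 150
  Chico–P4: 10 × 2 = 20
  Hilo–P1: 10 × 6 = 60
  Tempe–P1: 5 × 8 = 40
  Tempe–P3: 60 × 3 = 180
  Tempe–P4: 10 × 4 = 40
Total = 150 + 20 + 60 + 40 + 180 + 40 = 490.
(Supply check: Chico ships 60; Hilo ships 10; Tempe ships 75.)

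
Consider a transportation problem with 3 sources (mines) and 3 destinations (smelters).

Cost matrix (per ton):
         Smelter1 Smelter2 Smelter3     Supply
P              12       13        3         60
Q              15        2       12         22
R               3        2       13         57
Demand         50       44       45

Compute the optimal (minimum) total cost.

A cheapest plan:
  P–Smelter1: 15 × 12 = 180
  P–Smelter3: 45 × 3 = 135
  Q–Smelter2: 22 × 2 = 44
  R–Smelter1: 35 × 3 = 105
  R–Smelter2: 22 × 2 = 44
Total = 180 + 135 + 44 + 105 + 44 = 508.

508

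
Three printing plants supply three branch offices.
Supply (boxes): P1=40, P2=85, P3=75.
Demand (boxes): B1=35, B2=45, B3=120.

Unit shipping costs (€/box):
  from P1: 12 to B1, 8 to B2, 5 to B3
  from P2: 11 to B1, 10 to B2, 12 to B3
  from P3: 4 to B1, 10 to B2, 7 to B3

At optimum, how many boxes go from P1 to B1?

0

Optimal shipments:
  P1->B3: 40 × €5 = €200
  P2->B2: 45 × €10 = €450
  P2->B3: 40 × €12 = €480
  P3->B1: 35 × €4 = €140
  P3->B3: 40 × €7 = €280
Total cost = €1550.
The route P1→B1 is not used.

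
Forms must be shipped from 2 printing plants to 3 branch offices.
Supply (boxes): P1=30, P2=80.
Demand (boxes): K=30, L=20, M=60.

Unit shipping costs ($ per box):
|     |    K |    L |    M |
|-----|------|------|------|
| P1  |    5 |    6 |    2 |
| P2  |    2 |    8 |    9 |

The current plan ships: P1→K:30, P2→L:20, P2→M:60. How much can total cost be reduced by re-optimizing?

Current plan cost = 30·5 + 20·8 + 60·9 = $850.
Optimal plan:
  P1–M: 30 boxes
  P2–K: 30 boxes
  P2–L: 20 boxes
  P2–M: 30 boxes
Optimal cost = $550.
Saving = 850 − 550 = $300.

300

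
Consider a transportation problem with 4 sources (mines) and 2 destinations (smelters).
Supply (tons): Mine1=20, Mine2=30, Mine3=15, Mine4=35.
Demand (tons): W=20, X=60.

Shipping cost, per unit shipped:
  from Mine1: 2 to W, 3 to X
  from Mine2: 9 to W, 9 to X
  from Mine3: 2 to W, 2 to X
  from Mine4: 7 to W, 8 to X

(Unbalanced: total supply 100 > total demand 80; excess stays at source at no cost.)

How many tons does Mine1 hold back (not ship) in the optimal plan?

0

An optimal plan:
  Mine1–X: 20 × 3 = 60
  Mine2–X: 10 × 9 = 90
  Mine3–X: 15 × 2 = 30
  Mine4–W: 20 × 7 = 140
  Mine4–X: 15 × 8 = 120
Total cost = 440.
Mine1 ships 20 of its 20, leaving 0.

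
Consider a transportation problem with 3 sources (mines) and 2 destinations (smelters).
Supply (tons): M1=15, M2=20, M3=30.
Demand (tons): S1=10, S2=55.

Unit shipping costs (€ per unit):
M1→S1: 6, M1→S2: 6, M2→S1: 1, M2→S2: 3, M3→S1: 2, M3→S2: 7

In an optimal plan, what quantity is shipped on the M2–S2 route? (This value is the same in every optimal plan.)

20

Solving gives:
  M1 to S2: 15 × €6 = €90
  M2 to S2: 20 × €3 = €60
  M3 to S1: 10 × €2 = €20
  M3 to S2: 20 × €7 = €140
Total cost = €310.
So M2→S2 carries 20 tons.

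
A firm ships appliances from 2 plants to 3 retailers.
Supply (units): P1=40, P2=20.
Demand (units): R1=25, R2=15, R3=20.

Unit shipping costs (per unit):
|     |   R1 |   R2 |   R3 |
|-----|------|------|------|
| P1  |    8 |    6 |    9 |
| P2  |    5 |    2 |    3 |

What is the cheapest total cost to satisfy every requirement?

350

One minimum-cost allocation:
  P1->R1: 25 × 8 = 200
  P1->R2: 15 × 6 = 90
  P2->R3: 20 × 3 = 60
Total = 200 + 90 + 60 = 350.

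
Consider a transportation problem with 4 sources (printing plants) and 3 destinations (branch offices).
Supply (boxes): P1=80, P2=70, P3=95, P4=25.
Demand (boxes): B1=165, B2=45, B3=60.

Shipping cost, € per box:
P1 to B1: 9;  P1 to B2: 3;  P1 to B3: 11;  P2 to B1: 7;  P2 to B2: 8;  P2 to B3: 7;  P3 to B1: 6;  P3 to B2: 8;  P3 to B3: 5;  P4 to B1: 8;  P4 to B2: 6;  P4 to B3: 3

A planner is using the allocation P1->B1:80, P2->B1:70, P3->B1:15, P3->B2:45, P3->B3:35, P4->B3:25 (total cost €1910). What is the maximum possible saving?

Current plan cost = 80·9 + 70·7 + 15·6 + 45·8 + 35·5 + 25·3 = €1910.
Optimal plan:
  P1–B1: 35 × €9 = €315
  P1–B2: 45 × €3 = €135
  P2–B1: 70 × €7 = €490
  P3–B1: 60 × €6 = €360
  P3–B3: 35 × €5 = €175
  P4–B3: 25 × €3 = €75
Optimal cost = €1550.
Saving = 1910 − 1550 = €360.

360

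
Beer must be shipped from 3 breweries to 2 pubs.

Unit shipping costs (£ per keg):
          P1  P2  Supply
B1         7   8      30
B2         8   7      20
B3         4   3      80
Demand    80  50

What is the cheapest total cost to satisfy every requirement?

640

A cheapest plan:
  B1→P1: 30 × £7 = £210
  B2→P1: 20 × £8 = £160
  B3→P1: 30 × £4 = £120
  B3→P2: 50 × £3 = £150
Total = 210 + 160 + 120 + 150 = £640.
(Supply check: B1 ships 30; B2 ships 20; B3 ships 80.)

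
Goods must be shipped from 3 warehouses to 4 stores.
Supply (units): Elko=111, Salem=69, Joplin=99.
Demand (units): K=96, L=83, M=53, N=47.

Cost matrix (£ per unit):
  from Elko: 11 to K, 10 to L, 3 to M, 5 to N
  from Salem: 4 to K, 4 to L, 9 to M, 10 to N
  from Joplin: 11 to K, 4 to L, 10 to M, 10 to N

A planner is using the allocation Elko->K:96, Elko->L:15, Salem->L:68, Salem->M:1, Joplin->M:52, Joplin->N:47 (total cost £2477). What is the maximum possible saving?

1178

Current plan cost = 96·11 + 15·10 + 68·4 + 1·9 + 52·10 + 47·10 = £2477.
Optimal plan:
  Elko to K: 11 × £11 = £121
  Elko to M: 53 × £3 = £159
  Elko to N: 47 × £5 = £235
  Salem to K: 69 × £4 = £276
  Joplin to K: 16 × £11 = £176
  Joplin to L: 83 × £4 = £332
Optimal cost = £1299.
Saving = 2477 − 1299 = £1178.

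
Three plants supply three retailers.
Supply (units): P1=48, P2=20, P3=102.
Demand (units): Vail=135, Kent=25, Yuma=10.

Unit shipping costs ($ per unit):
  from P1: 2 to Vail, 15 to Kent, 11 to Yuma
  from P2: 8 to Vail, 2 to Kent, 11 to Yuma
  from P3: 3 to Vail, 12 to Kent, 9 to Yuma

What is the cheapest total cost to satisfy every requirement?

547

Optimal allocation:
  P1->Vail: 48 × $2 = $96
  P2->Kent: 20 × $2 = $40
  P3->Vail: 87 × $3 = $261
  P3->Kent: 5 × $12 = $60
  P3->Yuma: 10 × $9 = $90
Total = 96 + 40 + 261 + 60 + 90 = $547.
(Supply check: P1 ships 48; P2 ships 20; P3 ships 102.)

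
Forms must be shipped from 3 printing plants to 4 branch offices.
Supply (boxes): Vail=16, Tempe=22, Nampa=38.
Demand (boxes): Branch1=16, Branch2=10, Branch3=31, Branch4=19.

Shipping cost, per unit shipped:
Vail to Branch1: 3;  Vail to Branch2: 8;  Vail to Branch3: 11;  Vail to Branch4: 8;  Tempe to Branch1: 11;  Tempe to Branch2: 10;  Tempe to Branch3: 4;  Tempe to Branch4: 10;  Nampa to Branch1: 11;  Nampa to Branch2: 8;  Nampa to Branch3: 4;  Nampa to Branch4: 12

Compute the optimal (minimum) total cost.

A cheapest plan:
  Vail to Branch1: 16 × 3 = 48
  Tempe to Branch3: 3 × 4 = 12
  Tempe to Branch4: 19 × 10 = 190
  Nampa to Branch2: 10 × 8 = 80
  Nampa to Branch3: 28 × 4 = 112
Total = 48 + 12 + 190 + 80 + 112 = 442.
(Supply check: Vail ships 16; Tempe ships 22; Nampa ships 38.)

442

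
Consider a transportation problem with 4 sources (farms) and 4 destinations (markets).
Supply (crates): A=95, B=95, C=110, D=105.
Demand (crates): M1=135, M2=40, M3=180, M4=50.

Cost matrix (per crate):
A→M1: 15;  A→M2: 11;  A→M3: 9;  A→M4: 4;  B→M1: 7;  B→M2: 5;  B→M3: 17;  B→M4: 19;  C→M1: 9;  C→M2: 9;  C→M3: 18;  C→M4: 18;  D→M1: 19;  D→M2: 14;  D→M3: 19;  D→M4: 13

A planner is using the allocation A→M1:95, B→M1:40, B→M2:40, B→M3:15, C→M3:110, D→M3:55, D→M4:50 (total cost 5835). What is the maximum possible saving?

1440

Current plan cost = 95·15 + 40·7 + 40·5 + 15·17 + 110·18 + 55·19 + 50·13 = 5835.
Optimal plan:
  A to M3: 95 × 9 = 855
  B to M1: 55 × 7 = 385
  B to M2: 40 × 5 = 200
  C to M1: 80 × 9 = 720
  C to M3: 30 × 18 = 540
  D to M3: 55 × 19 = 1045
  D to M4: 50 × 13 = 650
Optimal cost = 4395.
Saving = 5835 − 4395 = 1440.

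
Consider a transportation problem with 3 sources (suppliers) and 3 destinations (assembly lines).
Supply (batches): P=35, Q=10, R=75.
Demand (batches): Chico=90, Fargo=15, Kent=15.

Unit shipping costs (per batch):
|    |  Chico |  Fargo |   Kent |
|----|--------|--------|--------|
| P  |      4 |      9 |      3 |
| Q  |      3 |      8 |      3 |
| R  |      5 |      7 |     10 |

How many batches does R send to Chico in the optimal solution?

60

Optimal shipments:
  P to Chico: 20 × 4 = 80
  P to Kent: 15 × 3 = 45
  Q to Chico: 10 × 3 = 30
  R to Chico: 60 × 5 = 300
  R to Fargo: 15 × 7 = 105
Total cost = 560.
So R→Chico carries 60 batches.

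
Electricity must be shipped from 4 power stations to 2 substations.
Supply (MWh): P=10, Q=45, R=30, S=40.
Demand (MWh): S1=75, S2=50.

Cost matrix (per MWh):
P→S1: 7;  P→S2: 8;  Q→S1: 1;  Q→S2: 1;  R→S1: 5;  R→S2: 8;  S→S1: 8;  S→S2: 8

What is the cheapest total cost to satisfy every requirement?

One minimum-cost allocation:
  P→S1: 10 × 7 = 70
  Q→S1: 35 × 1 = 35
  Q→S2: 10 × 1 = 10
  R→S1: 30 × 5 = 150
  S→S2: 40 × 8 = 320
Total = 70 + 35 + 10 + 150 + 320 = 585.
(Supply check: P ships 10; Q ships 45; R ships 30; S ships 40.)

585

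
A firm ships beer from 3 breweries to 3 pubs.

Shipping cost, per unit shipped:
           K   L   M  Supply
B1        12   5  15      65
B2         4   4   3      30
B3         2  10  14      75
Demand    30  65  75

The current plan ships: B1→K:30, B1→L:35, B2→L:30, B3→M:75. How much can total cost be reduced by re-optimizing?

600

Current plan cost = 30·12 + 35·5 + 30·4 + 75·14 = 1705.
Optimal plan:
  B1->L: 65 × 5 = 325
  B2->M: 30 × 3 = 90
  B3->K: 30 × 2 = 60
  B3->M: 45 × 14 = 630
Optimal cost = 1105.
Saving = 1705 − 1105 = 600.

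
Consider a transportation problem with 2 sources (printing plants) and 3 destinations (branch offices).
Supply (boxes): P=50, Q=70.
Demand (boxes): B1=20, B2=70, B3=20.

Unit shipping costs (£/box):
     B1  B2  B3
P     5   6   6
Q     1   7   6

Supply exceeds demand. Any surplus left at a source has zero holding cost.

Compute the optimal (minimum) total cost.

One minimum-cost allocation:
  P–B2: 50 × £6 = £300
  Q–B1: 20 × £1 = £20
  Q–B2: 20 × £7 = £140
  Q–B3: 20 × £6 = £120
Total = 300 + 20 + 140 + 120 = £580.

580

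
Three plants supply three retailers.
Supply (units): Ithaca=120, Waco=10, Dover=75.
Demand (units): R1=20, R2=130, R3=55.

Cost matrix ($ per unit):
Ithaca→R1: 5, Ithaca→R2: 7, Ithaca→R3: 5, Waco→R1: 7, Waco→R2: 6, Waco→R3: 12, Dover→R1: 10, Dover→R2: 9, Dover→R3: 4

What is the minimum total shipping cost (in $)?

Optimal allocation:
  Ithaca–R1: 20 × $5 = $100
  Ithaca–R2: 100 × $7 = $700
  Waco–R2: 10 × $6 = $60
  Dover–R2: 20 × $9 = $180
  Dover–R3: 55 × $4 = $220
Total = 100 + 700 + 60 + 180 + 220 = $1260.
(Supply check: Ithaca ships 120; Waco ships 10; Dover ships 75.)

1260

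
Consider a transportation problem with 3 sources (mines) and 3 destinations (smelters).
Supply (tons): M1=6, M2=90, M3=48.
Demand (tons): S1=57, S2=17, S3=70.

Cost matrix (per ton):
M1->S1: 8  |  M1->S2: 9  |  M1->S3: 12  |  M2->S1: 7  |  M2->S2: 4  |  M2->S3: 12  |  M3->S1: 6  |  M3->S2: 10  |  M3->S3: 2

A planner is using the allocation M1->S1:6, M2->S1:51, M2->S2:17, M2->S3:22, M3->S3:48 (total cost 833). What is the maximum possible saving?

6

Current plan cost = 6·8 + 51·7 + 17·4 + 22·12 + 48·2 = 833.
Optimal plan:
  M1→S3: 6 × 12 = 72
  M2→S1: 57 × 7 = 399
  M2→S2: 17 × 4 = 68
  M2→S3: 16 × 12 = 192
  M3→S3: 48 × 2 = 96
Optimal cost = 827.
Saving = 833 − 827 = 6.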